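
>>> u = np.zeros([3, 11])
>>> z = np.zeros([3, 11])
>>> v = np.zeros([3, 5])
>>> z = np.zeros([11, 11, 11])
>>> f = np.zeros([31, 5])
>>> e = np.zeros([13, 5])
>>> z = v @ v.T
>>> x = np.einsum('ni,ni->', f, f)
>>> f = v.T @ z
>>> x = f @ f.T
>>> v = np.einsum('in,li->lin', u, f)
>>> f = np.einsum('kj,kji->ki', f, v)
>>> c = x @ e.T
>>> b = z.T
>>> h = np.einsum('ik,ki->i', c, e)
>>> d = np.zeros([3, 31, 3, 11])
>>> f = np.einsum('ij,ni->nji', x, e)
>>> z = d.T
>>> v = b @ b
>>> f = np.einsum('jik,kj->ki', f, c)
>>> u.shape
(3, 11)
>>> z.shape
(11, 3, 31, 3)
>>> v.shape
(3, 3)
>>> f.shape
(5, 5)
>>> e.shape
(13, 5)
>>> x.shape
(5, 5)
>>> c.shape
(5, 13)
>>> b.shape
(3, 3)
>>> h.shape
(5,)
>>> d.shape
(3, 31, 3, 11)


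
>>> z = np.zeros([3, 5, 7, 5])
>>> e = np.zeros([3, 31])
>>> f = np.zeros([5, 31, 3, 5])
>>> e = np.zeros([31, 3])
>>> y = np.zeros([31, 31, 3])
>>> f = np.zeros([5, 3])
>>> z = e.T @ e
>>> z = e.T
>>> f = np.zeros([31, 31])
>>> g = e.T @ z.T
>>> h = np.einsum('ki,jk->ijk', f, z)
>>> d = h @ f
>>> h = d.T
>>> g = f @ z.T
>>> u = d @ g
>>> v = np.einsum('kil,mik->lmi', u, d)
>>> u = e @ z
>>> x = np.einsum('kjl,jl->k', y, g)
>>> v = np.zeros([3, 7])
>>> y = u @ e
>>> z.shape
(3, 31)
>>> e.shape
(31, 3)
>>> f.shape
(31, 31)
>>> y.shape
(31, 3)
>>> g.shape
(31, 3)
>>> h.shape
(31, 3, 31)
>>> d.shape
(31, 3, 31)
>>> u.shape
(31, 31)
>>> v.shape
(3, 7)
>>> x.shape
(31,)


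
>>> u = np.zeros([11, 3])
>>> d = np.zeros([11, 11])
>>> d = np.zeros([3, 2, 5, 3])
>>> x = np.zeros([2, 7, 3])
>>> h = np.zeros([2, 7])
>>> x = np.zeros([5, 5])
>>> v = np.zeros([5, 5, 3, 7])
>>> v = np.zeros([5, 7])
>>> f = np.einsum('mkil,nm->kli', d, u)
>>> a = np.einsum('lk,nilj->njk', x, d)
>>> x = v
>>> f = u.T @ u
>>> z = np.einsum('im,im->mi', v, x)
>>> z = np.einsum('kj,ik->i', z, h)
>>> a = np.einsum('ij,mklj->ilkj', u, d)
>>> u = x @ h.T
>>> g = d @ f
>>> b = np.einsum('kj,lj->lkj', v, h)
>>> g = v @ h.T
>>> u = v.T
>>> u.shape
(7, 5)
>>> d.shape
(3, 2, 5, 3)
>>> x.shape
(5, 7)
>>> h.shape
(2, 7)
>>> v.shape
(5, 7)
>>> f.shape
(3, 3)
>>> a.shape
(11, 5, 2, 3)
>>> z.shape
(2,)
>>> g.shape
(5, 2)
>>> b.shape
(2, 5, 7)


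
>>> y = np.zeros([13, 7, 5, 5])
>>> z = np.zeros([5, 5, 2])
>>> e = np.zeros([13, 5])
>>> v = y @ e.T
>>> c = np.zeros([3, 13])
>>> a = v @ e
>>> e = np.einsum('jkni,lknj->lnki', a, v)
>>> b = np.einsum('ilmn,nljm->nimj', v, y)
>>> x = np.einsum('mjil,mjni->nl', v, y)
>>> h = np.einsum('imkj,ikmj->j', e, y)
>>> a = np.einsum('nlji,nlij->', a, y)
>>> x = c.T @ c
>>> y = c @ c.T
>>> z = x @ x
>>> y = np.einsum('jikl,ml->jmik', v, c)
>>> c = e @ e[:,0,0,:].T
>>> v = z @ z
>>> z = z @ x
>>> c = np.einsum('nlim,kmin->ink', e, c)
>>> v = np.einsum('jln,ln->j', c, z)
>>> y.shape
(13, 3, 7, 5)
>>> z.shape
(13, 13)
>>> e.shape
(13, 5, 7, 5)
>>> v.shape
(7,)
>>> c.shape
(7, 13, 13)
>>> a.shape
()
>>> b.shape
(13, 13, 5, 5)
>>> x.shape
(13, 13)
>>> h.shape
(5,)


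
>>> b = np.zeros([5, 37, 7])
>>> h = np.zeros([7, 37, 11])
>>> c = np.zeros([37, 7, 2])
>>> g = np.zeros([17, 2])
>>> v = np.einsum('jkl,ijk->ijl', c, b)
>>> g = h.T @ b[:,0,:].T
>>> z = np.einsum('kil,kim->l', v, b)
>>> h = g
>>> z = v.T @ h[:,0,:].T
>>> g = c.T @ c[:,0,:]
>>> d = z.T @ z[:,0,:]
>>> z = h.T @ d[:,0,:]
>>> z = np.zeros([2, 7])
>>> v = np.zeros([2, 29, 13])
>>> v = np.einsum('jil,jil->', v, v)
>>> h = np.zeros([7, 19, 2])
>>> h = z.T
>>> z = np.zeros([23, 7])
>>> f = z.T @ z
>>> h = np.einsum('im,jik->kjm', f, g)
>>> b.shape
(5, 37, 7)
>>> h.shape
(2, 2, 7)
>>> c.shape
(37, 7, 2)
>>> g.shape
(2, 7, 2)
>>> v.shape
()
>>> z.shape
(23, 7)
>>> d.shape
(11, 37, 11)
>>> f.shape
(7, 7)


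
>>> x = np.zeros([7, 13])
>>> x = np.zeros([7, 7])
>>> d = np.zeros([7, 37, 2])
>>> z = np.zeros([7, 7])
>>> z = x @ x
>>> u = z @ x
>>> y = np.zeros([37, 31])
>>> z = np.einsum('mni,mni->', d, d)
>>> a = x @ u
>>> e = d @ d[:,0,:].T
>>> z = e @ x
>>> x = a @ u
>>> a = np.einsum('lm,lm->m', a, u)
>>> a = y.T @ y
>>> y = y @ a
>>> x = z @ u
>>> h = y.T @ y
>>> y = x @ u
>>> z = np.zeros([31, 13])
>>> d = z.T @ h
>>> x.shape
(7, 37, 7)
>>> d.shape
(13, 31)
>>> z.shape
(31, 13)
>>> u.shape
(7, 7)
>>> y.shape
(7, 37, 7)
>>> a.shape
(31, 31)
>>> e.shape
(7, 37, 7)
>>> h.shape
(31, 31)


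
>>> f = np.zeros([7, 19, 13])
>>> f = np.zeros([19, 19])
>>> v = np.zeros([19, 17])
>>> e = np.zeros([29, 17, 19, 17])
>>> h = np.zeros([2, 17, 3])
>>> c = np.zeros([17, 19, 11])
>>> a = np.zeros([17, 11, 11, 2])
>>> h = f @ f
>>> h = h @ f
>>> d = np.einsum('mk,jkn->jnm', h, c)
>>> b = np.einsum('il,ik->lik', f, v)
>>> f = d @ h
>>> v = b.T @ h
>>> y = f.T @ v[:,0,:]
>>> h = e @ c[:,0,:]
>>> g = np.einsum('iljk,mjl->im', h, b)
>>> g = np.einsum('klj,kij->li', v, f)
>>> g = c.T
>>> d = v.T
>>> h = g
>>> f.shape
(17, 11, 19)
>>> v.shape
(17, 19, 19)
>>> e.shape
(29, 17, 19, 17)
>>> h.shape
(11, 19, 17)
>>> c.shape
(17, 19, 11)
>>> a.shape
(17, 11, 11, 2)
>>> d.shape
(19, 19, 17)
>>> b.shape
(19, 19, 17)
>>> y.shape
(19, 11, 19)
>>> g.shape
(11, 19, 17)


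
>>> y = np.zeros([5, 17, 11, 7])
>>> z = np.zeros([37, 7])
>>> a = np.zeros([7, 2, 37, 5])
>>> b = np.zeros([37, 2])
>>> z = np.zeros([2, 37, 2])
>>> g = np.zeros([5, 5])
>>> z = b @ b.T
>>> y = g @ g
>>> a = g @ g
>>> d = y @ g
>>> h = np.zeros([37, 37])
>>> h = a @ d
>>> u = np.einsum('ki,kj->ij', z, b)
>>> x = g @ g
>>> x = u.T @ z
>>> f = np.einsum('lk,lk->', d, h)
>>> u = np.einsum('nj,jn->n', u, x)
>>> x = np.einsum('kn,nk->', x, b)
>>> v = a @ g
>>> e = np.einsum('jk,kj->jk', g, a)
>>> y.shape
(5, 5)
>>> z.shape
(37, 37)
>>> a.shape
(5, 5)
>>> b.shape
(37, 2)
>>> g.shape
(5, 5)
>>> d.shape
(5, 5)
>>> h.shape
(5, 5)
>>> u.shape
(37,)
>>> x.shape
()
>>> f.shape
()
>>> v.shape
(5, 5)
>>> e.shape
(5, 5)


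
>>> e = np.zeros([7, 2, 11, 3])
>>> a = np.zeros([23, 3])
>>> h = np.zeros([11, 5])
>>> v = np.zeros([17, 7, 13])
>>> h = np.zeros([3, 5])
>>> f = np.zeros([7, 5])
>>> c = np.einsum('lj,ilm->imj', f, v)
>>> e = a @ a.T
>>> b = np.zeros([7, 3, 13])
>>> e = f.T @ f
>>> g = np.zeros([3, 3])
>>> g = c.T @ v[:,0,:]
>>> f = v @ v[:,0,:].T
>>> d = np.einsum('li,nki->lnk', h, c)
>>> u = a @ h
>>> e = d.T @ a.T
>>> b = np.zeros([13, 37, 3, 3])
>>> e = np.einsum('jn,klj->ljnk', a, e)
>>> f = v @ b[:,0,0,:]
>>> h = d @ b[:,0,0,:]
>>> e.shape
(17, 23, 3, 13)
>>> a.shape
(23, 3)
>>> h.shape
(3, 17, 3)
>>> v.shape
(17, 7, 13)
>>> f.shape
(17, 7, 3)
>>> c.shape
(17, 13, 5)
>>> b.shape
(13, 37, 3, 3)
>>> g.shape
(5, 13, 13)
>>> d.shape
(3, 17, 13)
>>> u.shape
(23, 5)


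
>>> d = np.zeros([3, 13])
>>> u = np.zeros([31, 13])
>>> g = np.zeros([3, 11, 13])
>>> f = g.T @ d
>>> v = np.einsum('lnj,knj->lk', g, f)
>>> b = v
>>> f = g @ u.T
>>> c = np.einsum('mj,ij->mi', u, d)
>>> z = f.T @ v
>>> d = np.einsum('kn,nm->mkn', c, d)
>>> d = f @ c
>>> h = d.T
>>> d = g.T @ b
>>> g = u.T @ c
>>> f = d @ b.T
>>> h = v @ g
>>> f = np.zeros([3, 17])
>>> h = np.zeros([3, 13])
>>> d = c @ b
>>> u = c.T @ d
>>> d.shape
(31, 13)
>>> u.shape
(3, 13)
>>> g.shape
(13, 3)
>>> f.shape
(3, 17)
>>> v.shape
(3, 13)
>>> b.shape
(3, 13)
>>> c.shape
(31, 3)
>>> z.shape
(31, 11, 13)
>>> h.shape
(3, 13)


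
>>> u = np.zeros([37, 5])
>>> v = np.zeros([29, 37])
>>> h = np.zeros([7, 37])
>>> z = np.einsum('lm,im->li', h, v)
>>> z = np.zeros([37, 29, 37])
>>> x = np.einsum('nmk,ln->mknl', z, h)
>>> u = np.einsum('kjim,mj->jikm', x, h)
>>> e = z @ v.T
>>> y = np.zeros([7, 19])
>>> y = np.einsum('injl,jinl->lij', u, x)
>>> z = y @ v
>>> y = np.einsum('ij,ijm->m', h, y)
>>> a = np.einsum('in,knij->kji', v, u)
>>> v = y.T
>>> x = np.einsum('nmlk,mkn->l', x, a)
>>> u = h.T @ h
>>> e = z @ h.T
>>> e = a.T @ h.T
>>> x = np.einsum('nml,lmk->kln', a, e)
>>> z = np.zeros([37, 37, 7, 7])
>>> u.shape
(37, 37)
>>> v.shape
(29,)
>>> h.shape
(7, 37)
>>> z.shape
(37, 37, 7, 7)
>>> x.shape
(7, 29, 37)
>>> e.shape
(29, 7, 7)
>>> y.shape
(29,)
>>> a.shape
(37, 7, 29)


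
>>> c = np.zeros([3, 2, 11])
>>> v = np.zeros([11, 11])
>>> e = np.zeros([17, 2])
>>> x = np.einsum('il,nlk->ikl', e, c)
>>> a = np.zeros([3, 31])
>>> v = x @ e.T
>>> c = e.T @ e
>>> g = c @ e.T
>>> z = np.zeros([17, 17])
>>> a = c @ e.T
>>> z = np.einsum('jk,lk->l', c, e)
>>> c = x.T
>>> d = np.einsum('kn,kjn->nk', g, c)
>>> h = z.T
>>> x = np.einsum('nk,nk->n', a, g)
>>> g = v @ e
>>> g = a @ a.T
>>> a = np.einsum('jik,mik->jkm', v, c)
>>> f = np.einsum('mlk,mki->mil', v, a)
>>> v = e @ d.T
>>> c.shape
(2, 11, 17)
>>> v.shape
(17, 17)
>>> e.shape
(17, 2)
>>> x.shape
(2,)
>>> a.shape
(17, 17, 2)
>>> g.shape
(2, 2)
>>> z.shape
(17,)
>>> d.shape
(17, 2)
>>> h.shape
(17,)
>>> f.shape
(17, 2, 11)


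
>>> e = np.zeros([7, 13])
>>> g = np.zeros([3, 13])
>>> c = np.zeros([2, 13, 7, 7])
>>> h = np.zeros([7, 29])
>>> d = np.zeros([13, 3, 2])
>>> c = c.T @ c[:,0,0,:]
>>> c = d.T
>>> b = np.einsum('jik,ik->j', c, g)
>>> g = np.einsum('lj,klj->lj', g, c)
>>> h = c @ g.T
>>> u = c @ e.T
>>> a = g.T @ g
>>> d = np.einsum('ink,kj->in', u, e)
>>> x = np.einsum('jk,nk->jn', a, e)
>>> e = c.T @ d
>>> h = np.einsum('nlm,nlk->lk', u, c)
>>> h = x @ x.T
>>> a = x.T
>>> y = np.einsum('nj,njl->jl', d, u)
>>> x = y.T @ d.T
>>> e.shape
(13, 3, 3)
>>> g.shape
(3, 13)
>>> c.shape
(2, 3, 13)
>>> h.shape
(13, 13)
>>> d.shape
(2, 3)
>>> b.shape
(2,)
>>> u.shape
(2, 3, 7)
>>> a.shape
(7, 13)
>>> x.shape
(7, 2)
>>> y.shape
(3, 7)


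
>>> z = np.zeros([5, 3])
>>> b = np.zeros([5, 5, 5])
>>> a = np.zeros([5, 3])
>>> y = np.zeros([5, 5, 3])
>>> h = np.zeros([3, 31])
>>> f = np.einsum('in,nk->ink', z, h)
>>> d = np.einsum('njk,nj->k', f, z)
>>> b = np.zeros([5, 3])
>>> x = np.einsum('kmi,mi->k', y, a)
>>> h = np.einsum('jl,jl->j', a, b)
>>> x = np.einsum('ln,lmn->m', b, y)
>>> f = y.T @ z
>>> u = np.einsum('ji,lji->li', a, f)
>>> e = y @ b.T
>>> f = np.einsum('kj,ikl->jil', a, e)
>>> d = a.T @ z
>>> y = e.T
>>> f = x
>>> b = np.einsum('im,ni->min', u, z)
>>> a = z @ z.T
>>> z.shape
(5, 3)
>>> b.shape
(3, 3, 5)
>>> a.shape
(5, 5)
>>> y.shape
(5, 5, 5)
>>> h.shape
(5,)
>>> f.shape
(5,)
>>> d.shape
(3, 3)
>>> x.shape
(5,)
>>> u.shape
(3, 3)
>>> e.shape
(5, 5, 5)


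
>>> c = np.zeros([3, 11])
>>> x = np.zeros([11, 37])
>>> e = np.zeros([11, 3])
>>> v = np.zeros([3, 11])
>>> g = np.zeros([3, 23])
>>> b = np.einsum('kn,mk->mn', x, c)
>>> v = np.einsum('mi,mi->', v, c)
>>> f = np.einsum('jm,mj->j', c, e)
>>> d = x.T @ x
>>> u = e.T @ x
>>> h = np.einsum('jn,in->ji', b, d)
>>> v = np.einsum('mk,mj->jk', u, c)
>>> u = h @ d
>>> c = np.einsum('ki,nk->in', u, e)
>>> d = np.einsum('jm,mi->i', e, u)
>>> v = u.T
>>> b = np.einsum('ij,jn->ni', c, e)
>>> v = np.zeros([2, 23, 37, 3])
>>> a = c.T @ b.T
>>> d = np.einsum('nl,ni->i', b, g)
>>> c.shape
(37, 11)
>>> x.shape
(11, 37)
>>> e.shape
(11, 3)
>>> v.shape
(2, 23, 37, 3)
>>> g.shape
(3, 23)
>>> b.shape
(3, 37)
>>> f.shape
(3,)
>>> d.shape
(23,)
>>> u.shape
(3, 37)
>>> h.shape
(3, 37)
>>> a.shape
(11, 3)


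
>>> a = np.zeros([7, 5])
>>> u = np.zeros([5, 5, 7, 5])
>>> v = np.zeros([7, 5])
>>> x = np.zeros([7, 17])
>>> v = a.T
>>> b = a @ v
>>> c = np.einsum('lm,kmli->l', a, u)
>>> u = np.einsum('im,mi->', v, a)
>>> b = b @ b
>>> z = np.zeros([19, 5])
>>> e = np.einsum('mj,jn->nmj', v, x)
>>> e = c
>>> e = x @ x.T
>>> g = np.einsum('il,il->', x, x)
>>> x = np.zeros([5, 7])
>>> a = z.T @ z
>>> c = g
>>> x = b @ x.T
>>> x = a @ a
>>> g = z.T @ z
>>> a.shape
(5, 5)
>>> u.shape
()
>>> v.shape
(5, 7)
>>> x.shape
(5, 5)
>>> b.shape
(7, 7)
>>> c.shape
()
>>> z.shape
(19, 5)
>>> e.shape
(7, 7)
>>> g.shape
(5, 5)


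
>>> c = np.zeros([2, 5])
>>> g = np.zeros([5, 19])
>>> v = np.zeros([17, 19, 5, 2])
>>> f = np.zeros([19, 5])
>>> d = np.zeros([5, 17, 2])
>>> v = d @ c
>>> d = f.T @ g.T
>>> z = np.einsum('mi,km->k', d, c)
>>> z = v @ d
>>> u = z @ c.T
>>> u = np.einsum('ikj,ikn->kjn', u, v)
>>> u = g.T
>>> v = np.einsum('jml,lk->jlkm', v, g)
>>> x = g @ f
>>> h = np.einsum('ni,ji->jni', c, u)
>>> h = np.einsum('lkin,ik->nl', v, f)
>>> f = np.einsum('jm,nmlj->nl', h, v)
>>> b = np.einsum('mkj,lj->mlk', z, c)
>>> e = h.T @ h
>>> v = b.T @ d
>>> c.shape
(2, 5)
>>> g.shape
(5, 19)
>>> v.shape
(17, 2, 5)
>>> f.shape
(5, 19)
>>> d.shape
(5, 5)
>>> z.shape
(5, 17, 5)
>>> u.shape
(19, 5)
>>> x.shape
(5, 5)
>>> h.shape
(17, 5)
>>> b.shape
(5, 2, 17)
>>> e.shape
(5, 5)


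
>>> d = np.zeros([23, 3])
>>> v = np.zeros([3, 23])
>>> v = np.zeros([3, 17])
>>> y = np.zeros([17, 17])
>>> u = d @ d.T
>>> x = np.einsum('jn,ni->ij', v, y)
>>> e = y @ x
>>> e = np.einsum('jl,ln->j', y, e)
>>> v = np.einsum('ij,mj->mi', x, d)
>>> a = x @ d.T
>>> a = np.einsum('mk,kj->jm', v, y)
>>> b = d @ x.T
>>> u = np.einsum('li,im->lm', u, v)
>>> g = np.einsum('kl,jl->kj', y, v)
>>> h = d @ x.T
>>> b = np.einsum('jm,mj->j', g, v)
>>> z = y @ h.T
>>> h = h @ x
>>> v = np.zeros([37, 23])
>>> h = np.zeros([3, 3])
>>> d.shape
(23, 3)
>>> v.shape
(37, 23)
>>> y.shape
(17, 17)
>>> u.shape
(23, 17)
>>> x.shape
(17, 3)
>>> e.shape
(17,)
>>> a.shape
(17, 23)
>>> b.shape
(17,)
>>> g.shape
(17, 23)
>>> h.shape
(3, 3)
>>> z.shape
(17, 23)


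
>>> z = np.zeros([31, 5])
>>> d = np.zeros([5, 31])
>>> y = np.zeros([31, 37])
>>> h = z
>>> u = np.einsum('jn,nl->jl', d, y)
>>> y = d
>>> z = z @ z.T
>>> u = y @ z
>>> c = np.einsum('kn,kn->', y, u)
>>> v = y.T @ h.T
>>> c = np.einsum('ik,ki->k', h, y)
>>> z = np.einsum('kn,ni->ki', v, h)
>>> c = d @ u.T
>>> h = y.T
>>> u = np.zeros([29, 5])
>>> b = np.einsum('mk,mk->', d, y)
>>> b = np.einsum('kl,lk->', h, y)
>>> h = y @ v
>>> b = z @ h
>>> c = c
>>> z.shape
(31, 5)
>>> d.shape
(5, 31)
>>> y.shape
(5, 31)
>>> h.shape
(5, 31)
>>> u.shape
(29, 5)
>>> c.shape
(5, 5)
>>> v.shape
(31, 31)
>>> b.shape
(31, 31)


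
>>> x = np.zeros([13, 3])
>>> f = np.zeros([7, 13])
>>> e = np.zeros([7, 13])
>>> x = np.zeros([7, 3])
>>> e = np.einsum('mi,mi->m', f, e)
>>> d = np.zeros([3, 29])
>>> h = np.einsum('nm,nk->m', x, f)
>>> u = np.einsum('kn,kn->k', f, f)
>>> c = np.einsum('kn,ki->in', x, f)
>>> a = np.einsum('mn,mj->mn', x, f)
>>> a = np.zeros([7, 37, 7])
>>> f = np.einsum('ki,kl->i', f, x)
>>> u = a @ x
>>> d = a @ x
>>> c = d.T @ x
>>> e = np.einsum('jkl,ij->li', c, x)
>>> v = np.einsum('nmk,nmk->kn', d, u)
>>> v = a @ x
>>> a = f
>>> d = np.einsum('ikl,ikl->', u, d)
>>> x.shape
(7, 3)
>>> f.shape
(13,)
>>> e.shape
(3, 7)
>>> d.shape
()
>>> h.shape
(3,)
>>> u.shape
(7, 37, 3)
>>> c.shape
(3, 37, 3)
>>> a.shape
(13,)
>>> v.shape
(7, 37, 3)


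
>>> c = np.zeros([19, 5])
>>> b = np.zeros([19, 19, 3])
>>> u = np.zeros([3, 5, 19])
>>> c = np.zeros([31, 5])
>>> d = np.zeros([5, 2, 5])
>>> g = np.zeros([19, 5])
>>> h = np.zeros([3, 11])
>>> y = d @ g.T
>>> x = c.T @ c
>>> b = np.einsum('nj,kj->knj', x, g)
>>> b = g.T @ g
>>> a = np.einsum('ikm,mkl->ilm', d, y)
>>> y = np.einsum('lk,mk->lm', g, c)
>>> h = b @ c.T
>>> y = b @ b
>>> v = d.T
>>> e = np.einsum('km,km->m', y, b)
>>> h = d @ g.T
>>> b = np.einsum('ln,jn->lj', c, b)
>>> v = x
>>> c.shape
(31, 5)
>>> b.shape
(31, 5)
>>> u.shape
(3, 5, 19)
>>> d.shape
(5, 2, 5)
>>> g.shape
(19, 5)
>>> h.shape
(5, 2, 19)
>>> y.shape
(5, 5)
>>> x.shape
(5, 5)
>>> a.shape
(5, 19, 5)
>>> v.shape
(5, 5)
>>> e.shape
(5,)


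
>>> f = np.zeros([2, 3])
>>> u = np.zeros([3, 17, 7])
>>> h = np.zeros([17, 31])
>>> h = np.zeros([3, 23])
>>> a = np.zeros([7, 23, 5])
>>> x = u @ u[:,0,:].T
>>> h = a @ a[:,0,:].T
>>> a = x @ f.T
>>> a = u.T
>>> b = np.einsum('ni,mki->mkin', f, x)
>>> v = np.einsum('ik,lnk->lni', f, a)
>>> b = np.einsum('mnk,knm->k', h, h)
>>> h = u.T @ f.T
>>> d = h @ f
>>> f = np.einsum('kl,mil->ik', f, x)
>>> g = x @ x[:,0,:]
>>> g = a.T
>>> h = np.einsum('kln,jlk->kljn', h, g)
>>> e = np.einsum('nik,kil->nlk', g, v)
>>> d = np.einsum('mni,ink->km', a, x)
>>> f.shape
(17, 2)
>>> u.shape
(3, 17, 7)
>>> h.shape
(7, 17, 3, 2)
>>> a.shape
(7, 17, 3)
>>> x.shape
(3, 17, 3)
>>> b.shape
(7,)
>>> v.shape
(7, 17, 2)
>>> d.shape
(3, 7)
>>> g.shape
(3, 17, 7)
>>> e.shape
(3, 2, 7)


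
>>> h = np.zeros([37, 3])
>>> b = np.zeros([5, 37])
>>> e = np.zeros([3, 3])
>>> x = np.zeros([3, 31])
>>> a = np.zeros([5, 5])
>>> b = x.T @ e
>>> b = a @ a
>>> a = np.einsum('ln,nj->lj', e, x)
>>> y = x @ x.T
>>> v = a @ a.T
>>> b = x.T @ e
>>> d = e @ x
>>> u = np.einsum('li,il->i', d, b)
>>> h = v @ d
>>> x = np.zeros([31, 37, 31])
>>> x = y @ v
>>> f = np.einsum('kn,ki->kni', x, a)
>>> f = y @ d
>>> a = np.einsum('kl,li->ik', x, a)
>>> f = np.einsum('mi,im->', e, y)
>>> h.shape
(3, 31)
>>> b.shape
(31, 3)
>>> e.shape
(3, 3)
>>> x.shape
(3, 3)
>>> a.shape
(31, 3)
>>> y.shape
(3, 3)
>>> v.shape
(3, 3)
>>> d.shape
(3, 31)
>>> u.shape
(31,)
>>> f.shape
()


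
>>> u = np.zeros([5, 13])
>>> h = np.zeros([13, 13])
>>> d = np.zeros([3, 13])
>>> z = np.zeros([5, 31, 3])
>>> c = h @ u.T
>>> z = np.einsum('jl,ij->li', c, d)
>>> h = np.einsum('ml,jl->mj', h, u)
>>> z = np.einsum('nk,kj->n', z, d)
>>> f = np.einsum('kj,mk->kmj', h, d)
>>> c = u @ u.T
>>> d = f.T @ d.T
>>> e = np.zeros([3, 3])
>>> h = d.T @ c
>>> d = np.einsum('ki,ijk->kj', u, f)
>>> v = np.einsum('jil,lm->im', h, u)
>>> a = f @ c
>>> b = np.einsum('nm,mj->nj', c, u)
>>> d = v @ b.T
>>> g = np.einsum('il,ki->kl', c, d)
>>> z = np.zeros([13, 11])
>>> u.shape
(5, 13)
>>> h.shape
(3, 3, 5)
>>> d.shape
(3, 5)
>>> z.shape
(13, 11)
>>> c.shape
(5, 5)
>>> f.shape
(13, 3, 5)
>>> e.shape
(3, 3)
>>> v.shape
(3, 13)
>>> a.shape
(13, 3, 5)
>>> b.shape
(5, 13)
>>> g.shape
(3, 5)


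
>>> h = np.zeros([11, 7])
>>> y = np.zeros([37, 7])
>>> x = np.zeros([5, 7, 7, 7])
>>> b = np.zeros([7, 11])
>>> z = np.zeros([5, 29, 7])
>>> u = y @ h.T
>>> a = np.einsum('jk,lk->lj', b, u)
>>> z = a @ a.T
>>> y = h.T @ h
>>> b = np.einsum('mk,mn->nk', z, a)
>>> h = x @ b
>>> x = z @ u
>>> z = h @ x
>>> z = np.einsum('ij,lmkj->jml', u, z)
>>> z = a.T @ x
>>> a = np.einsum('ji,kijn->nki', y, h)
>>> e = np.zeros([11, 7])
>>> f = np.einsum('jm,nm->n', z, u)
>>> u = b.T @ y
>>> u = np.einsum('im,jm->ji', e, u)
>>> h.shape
(5, 7, 7, 37)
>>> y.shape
(7, 7)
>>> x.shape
(37, 11)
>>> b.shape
(7, 37)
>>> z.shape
(7, 11)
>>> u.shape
(37, 11)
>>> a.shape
(37, 5, 7)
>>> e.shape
(11, 7)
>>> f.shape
(37,)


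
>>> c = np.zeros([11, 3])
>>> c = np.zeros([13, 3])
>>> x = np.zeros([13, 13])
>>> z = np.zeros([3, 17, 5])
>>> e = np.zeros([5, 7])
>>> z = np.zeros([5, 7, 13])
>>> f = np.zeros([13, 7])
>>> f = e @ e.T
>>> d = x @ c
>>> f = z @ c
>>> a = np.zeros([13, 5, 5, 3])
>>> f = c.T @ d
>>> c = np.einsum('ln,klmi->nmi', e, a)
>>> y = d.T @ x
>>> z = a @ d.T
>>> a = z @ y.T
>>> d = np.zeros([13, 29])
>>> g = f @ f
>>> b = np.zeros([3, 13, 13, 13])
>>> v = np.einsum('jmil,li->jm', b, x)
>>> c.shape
(7, 5, 3)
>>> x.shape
(13, 13)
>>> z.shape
(13, 5, 5, 13)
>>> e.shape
(5, 7)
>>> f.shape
(3, 3)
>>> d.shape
(13, 29)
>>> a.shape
(13, 5, 5, 3)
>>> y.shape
(3, 13)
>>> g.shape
(3, 3)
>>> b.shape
(3, 13, 13, 13)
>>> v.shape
(3, 13)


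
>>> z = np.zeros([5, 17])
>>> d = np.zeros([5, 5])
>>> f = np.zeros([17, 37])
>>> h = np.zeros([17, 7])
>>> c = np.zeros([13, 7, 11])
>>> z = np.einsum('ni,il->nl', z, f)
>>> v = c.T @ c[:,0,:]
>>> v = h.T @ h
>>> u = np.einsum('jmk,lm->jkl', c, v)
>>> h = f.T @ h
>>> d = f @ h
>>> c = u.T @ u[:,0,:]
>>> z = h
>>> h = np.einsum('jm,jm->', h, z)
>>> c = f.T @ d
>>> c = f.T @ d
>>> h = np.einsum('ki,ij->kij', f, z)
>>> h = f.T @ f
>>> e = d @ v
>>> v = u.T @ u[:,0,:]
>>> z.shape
(37, 7)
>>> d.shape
(17, 7)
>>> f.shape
(17, 37)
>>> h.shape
(37, 37)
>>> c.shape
(37, 7)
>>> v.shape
(7, 11, 7)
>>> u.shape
(13, 11, 7)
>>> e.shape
(17, 7)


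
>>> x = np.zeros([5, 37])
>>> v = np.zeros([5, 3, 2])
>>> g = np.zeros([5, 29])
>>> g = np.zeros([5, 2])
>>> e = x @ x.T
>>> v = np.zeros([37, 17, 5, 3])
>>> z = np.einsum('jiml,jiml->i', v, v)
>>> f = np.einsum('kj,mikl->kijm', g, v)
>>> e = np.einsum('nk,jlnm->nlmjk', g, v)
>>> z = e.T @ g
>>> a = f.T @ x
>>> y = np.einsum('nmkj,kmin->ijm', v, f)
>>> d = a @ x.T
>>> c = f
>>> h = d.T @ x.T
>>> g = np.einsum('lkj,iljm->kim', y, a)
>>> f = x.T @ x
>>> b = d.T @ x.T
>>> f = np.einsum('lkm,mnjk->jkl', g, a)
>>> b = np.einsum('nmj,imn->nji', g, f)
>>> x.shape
(5, 37)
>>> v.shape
(37, 17, 5, 3)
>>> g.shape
(3, 37, 37)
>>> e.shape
(5, 17, 3, 37, 2)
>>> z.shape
(2, 37, 3, 17, 2)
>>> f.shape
(17, 37, 3)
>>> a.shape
(37, 2, 17, 37)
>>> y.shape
(2, 3, 17)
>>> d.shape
(37, 2, 17, 5)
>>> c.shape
(5, 17, 2, 37)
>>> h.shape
(5, 17, 2, 5)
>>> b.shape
(3, 37, 17)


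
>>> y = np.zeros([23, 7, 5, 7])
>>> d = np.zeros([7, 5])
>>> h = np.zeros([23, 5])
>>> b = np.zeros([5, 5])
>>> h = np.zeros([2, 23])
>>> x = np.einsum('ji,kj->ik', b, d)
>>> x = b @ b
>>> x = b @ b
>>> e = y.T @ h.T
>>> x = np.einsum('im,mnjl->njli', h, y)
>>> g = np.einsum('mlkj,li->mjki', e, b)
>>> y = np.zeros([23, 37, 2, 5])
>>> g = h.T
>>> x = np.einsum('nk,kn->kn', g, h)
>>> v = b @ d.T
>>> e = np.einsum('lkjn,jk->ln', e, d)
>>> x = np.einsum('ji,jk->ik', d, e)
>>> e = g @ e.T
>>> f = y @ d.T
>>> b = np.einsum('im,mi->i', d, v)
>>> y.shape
(23, 37, 2, 5)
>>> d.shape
(7, 5)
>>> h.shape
(2, 23)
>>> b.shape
(7,)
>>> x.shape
(5, 2)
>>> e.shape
(23, 7)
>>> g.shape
(23, 2)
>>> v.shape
(5, 7)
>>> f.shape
(23, 37, 2, 7)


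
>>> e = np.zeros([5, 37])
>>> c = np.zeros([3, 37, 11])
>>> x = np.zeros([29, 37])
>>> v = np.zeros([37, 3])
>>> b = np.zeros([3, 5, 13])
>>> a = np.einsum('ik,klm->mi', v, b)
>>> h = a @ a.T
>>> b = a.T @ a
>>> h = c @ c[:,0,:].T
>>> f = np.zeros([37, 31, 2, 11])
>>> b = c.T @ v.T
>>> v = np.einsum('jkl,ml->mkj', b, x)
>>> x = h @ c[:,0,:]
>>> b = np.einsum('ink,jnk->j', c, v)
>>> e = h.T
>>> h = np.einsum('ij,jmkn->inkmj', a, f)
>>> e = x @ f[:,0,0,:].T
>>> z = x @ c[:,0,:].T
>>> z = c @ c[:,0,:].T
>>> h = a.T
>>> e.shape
(3, 37, 37)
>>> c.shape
(3, 37, 11)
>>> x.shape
(3, 37, 11)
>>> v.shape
(29, 37, 11)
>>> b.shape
(29,)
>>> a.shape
(13, 37)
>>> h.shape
(37, 13)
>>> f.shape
(37, 31, 2, 11)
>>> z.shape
(3, 37, 3)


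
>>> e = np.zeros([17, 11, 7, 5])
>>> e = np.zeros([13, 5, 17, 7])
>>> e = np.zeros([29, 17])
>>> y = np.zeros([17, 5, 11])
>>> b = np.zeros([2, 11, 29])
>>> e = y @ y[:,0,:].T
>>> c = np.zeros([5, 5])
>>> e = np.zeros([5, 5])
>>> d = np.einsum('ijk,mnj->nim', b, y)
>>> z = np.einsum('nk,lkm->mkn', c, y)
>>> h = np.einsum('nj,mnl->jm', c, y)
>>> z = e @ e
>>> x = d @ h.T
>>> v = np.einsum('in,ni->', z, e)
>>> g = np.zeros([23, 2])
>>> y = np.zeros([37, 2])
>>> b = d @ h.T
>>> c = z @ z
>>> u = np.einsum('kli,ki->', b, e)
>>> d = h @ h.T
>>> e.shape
(5, 5)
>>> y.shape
(37, 2)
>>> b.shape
(5, 2, 5)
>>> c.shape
(5, 5)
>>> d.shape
(5, 5)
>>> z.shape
(5, 5)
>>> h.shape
(5, 17)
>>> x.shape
(5, 2, 5)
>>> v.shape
()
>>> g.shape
(23, 2)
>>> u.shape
()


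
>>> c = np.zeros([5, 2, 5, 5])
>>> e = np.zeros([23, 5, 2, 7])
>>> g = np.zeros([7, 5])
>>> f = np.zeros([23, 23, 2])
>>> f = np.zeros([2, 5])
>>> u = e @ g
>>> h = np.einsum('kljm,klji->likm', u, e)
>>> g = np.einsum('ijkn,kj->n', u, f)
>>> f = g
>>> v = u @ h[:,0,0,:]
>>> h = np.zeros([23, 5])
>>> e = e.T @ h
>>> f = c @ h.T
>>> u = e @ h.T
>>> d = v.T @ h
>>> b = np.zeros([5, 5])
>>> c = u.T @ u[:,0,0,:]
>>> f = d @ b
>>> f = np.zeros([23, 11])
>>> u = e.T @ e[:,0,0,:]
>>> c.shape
(23, 5, 2, 23)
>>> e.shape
(7, 2, 5, 5)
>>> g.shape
(5,)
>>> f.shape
(23, 11)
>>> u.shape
(5, 5, 2, 5)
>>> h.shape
(23, 5)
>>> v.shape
(23, 5, 2, 5)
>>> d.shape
(5, 2, 5, 5)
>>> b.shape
(5, 5)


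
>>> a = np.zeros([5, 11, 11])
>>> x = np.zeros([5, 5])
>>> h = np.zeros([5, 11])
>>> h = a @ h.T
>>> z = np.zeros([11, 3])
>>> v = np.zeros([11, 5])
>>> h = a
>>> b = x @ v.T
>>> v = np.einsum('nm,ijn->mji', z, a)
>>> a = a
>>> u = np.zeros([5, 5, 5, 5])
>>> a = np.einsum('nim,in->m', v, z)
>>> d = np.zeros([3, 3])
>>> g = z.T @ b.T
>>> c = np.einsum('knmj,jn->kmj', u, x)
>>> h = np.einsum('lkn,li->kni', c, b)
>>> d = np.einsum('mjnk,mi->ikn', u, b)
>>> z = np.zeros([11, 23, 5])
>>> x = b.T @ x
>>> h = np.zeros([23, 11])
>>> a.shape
(5,)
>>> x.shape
(11, 5)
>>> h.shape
(23, 11)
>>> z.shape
(11, 23, 5)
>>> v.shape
(3, 11, 5)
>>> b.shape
(5, 11)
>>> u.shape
(5, 5, 5, 5)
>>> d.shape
(11, 5, 5)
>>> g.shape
(3, 5)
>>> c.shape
(5, 5, 5)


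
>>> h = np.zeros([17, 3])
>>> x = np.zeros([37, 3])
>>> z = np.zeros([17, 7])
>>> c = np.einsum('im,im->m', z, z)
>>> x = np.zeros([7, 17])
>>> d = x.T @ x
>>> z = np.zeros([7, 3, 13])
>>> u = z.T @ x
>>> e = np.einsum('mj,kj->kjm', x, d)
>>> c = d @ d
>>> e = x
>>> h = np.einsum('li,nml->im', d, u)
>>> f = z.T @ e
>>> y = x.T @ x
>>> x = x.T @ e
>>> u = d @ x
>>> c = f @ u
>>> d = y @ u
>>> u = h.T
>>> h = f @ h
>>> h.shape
(13, 3, 3)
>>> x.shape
(17, 17)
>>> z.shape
(7, 3, 13)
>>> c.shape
(13, 3, 17)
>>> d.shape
(17, 17)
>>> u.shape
(3, 17)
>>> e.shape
(7, 17)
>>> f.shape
(13, 3, 17)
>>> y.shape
(17, 17)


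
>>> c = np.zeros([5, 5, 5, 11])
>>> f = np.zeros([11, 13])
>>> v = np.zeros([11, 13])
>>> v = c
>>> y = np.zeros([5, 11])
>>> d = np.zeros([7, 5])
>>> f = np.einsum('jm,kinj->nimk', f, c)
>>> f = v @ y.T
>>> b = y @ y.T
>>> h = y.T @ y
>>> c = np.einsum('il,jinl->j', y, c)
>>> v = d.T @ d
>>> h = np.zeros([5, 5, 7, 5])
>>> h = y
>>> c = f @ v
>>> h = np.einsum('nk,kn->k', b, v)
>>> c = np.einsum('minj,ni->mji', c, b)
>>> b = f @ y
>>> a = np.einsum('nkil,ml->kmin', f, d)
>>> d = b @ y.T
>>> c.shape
(5, 5, 5)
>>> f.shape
(5, 5, 5, 5)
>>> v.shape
(5, 5)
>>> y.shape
(5, 11)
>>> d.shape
(5, 5, 5, 5)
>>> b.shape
(5, 5, 5, 11)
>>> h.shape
(5,)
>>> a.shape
(5, 7, 5, 5)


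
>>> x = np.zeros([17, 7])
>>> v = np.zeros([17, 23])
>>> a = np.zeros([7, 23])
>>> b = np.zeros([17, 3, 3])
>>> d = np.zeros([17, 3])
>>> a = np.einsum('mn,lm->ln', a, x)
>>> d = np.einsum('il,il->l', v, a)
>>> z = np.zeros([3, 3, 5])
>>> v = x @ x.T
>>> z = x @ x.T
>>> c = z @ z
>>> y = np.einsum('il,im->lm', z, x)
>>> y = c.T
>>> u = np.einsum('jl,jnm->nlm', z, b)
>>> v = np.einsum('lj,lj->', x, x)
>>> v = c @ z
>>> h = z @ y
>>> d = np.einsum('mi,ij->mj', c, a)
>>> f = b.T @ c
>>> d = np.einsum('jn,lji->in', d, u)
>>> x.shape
(17, 7)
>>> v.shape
(17, 17)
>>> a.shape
(17, 23)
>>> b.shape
(17, 3, 3)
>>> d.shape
(3, 23)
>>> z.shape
(17, 17)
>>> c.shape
(17, 17)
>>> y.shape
(17, 17)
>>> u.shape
(3, 17, 3)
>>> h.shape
(17, 17)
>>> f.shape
(3, 3, 17)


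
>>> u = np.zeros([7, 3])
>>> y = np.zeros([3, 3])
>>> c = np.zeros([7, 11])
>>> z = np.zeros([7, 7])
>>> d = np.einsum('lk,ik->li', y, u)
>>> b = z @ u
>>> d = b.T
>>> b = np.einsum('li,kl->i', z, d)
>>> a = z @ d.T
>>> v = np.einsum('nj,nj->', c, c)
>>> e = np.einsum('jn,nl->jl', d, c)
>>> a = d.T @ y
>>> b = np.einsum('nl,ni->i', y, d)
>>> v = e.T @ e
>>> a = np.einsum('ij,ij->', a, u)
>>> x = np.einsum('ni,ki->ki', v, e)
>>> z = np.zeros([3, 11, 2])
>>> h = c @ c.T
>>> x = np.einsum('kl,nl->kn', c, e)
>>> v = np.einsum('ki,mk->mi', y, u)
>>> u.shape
(7, 3)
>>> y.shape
(3, 3)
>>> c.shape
(7, 11)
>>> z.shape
(3, 11, 2)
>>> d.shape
(3, 7)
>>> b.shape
(7,)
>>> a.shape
()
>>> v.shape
(7, 3)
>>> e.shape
(3, 11)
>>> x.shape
(7, 3)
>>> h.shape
(7, 7)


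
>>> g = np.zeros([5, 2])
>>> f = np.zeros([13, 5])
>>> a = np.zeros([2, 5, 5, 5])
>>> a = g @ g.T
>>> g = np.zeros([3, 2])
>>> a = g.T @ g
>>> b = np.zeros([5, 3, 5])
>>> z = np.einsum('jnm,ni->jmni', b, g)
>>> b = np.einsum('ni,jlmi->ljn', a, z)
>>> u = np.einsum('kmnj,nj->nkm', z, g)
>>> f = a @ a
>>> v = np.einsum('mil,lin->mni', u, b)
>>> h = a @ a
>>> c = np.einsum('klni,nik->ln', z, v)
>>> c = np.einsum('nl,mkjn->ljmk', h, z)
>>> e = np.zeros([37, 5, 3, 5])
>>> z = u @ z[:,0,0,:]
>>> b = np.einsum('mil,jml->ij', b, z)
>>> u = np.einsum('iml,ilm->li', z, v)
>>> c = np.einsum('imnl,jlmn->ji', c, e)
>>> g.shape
(3, 2)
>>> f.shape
(2, 2)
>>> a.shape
(2, 2)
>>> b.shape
(5, 3)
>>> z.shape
(3, 5, 2)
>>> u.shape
(2, 3)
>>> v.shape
(3, 2, 5)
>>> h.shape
(2, 2)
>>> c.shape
(37, 2)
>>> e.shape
(37, 5, 3, 5)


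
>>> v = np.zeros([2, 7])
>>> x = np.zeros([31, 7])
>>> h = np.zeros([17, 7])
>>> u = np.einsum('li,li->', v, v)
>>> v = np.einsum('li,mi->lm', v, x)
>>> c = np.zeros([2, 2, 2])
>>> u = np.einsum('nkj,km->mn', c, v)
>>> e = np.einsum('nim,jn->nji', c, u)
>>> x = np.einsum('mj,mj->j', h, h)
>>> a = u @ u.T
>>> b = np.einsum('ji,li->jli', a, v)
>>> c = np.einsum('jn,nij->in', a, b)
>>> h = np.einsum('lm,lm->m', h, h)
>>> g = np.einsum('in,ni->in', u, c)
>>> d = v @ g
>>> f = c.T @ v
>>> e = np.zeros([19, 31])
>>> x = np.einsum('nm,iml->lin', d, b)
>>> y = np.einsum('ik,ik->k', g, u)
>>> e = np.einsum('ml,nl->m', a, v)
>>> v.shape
(2, 31)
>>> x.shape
(31, 31, 2)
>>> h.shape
(7,)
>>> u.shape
(31, 2)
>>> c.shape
(2, 31)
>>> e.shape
(31,)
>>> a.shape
(31, 31)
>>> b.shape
(31, 2, 31)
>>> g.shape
(31, 2)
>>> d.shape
(2, 2)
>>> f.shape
(31, 31)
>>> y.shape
(2,)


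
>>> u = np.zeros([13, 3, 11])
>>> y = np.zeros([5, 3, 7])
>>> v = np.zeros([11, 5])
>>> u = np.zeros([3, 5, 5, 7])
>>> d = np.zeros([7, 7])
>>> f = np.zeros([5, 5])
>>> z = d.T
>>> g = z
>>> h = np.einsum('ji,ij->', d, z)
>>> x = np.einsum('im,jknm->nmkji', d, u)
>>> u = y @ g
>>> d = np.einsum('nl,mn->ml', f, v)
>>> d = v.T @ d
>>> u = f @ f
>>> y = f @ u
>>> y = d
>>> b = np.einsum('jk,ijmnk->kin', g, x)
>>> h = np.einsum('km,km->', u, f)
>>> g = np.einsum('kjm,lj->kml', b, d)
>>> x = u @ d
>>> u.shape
(5, 5)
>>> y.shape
(5, 5)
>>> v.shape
(11, 5)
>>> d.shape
(5, 5)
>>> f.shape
(5, 5)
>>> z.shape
(7, 7)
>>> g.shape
(7, 3, 5)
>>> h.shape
()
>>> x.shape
(5, 5)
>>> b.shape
(7, 5, 3)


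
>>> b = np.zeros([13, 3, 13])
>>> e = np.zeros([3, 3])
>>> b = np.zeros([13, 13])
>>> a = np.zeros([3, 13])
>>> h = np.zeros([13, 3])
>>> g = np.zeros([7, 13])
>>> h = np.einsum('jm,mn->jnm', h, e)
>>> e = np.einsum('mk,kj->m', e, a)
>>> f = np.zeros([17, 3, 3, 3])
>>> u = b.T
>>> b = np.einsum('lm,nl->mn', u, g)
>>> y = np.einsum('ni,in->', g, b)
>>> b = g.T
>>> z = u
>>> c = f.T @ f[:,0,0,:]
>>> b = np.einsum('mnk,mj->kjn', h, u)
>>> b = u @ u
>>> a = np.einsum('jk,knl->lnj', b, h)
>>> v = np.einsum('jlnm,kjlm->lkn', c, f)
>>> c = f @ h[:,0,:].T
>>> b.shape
(13, 13)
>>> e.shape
(3,)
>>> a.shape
(3, 3, 13)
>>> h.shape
(13, 3, 3)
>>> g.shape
(7, 13)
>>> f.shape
(17, 3, 3, 3)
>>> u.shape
(13, 13)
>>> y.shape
()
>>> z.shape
(13, 13)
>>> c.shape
(17, 3, 3, 13)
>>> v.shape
(3, 17, 3)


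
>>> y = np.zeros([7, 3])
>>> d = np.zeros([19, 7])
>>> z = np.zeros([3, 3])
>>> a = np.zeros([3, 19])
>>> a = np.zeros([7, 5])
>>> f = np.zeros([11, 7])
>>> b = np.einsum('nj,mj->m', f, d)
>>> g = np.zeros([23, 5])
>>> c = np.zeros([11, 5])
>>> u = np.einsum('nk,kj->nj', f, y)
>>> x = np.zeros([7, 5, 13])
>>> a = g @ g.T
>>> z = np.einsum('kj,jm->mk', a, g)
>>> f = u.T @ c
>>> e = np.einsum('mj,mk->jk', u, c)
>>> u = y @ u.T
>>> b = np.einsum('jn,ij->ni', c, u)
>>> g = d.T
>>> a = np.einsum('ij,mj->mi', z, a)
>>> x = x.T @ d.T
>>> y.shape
(7, 3)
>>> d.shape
(19, 7)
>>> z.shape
(5, 23)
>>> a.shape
(23, 5)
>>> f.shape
(3, 5)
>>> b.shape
(5, 7)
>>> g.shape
(7, 19)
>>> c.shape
(11, 5)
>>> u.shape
(7, 11)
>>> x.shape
(13, 5, 19)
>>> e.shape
(3, 5)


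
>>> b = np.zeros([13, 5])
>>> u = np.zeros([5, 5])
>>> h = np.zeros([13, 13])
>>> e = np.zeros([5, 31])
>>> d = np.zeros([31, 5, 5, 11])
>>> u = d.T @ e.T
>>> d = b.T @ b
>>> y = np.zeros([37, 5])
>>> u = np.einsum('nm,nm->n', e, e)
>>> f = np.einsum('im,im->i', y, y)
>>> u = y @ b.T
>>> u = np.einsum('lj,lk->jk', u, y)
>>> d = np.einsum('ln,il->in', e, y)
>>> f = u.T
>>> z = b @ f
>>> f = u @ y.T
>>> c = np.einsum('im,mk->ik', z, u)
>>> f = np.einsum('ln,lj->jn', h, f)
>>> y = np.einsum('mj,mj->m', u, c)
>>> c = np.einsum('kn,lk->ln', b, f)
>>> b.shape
(13, 5)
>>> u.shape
(13, 5)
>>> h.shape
(13, 13)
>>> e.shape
(5, 31)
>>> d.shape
(37, 31)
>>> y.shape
(13,)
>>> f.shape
(37, 13)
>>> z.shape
(13, 13)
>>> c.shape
(37, 5)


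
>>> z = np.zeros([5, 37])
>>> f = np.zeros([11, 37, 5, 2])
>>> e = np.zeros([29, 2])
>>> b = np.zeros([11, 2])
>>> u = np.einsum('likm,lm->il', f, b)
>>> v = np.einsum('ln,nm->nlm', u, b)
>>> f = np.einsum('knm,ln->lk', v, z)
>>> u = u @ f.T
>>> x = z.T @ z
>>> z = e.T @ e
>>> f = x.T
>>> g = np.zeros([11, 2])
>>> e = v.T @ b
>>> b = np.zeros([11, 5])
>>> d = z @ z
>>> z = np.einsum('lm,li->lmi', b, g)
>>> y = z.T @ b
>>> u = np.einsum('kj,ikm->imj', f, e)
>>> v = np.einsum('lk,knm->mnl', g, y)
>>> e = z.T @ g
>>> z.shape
(11, 5, 2)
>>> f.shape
(37, 37)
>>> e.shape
(2, 5, 2)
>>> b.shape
(11, 5)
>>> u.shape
(2, 2, 37)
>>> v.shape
(5, 5, 11)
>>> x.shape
(37, 37)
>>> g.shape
(11, 2)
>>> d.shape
(2, 2)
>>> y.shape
(2, 5, 5)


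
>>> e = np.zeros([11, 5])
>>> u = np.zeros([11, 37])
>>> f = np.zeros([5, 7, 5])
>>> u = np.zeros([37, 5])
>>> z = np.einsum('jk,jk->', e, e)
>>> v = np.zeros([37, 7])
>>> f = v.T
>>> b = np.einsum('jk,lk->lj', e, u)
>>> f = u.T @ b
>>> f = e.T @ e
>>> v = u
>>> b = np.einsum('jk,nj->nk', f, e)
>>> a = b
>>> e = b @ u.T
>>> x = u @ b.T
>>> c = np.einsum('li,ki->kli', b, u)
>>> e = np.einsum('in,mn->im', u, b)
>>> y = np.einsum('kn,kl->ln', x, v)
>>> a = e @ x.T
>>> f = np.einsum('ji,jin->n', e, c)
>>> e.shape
(37, 11)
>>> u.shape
(37, 5)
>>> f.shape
(5,)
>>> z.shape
()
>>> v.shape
(37, 5)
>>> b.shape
(11, 5)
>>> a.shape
(37, 37)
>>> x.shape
(37, 11)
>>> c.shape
(37, 11, 5)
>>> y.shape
(5, 11)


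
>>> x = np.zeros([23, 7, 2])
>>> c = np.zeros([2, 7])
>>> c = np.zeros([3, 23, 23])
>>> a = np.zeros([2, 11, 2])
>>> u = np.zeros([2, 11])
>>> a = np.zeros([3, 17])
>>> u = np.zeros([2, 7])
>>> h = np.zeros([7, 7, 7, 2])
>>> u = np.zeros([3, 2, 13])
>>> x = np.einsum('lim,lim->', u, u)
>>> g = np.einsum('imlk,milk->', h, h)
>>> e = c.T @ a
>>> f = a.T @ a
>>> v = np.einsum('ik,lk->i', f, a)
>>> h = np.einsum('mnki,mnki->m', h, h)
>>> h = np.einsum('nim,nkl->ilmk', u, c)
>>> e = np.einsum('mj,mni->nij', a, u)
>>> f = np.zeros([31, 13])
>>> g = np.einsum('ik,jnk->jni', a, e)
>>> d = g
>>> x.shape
()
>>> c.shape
(3, 23, 23)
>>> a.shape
(3, 17)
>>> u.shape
(3, 2, 13)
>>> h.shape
(2, 23, 13, 23)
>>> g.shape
(2, 13, 3)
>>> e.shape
(2, 13, 17)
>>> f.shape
(31, 13)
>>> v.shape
(17,)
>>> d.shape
(2, 13, 3)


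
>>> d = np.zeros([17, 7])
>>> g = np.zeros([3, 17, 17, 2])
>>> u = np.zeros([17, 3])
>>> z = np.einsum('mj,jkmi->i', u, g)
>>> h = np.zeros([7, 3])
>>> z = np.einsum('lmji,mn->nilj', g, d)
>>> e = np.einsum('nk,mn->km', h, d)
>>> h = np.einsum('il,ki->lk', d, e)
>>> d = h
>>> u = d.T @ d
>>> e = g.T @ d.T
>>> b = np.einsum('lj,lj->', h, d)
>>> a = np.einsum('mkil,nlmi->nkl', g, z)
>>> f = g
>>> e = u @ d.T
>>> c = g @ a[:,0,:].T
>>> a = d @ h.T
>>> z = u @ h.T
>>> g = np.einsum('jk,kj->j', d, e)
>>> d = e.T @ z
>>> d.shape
(7, 7)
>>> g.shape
(7,)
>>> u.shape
(3, 3)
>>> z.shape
(3, 7)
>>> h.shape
(7, 3)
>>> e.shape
(3, 7)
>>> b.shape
()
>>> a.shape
(7, 7)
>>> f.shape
(3, 17, 17, 2)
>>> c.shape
(3, 17, 17, 7)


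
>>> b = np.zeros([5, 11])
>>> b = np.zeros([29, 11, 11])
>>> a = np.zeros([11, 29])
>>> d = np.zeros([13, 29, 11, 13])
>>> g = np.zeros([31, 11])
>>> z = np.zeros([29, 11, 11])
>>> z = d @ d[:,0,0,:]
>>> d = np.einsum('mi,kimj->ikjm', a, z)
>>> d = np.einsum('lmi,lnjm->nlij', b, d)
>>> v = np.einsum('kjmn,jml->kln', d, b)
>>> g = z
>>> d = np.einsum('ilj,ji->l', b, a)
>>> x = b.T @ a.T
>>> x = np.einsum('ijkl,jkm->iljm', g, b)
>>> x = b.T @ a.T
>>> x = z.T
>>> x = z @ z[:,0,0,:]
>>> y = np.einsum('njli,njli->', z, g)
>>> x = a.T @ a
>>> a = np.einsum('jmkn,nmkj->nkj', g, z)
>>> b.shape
(29, 11, 11)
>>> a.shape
(13, 11, 13)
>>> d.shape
(11,)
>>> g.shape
(13, 29, 11, 13)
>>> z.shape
(13, 29, 11, 13)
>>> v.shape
(13, 11, 13)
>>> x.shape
(29, 29)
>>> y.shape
()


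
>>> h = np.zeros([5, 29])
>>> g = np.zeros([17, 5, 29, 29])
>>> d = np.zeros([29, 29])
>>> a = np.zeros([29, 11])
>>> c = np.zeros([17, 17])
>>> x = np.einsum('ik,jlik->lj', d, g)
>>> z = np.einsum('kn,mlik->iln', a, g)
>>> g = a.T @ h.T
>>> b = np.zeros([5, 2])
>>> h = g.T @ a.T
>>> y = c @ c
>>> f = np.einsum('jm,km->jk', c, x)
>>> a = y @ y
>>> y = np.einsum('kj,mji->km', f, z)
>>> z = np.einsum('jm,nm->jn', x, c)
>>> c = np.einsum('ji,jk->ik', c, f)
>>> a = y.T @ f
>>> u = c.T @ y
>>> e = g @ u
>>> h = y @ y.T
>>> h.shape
(17, 17)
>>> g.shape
(11, 5)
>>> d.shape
(29, 29)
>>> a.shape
(29, 5)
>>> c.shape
(17, 5)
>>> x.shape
(5, 17)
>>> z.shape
(5, 17)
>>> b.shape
(5, 2)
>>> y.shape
(17, 29)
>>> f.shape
(17, 5)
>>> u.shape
(5, 29)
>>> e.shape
(11, 29)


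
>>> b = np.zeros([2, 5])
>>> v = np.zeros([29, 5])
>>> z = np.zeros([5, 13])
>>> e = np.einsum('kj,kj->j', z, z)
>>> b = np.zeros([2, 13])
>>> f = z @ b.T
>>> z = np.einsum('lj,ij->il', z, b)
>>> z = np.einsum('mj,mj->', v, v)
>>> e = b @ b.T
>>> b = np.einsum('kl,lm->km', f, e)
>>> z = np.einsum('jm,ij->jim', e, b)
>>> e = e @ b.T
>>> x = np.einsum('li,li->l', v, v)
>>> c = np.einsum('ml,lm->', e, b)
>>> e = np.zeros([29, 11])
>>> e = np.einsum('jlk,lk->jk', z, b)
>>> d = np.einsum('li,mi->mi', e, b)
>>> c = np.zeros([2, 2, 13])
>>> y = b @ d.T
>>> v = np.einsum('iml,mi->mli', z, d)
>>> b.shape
(5, 2)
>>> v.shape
(5, 2, 2)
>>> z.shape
(2, 5, 2)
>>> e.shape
(2, 2)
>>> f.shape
(5, 2)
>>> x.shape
(29,)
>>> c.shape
(2, 2, 13)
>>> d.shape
(5, 2)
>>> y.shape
(5, 5)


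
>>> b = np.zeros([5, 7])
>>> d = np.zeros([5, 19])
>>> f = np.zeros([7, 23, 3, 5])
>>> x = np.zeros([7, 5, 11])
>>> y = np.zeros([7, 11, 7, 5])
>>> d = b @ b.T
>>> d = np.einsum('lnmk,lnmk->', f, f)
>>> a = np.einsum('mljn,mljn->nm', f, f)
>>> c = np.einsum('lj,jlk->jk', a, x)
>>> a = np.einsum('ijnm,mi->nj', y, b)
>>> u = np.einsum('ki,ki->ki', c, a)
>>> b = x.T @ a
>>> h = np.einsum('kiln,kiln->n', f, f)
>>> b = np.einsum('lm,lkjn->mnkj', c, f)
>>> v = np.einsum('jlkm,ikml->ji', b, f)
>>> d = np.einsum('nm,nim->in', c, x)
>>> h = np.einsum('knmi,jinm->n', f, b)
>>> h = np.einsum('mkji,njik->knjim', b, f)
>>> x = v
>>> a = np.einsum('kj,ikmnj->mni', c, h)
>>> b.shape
(11, 5, 23, 3)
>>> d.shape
(5, 7)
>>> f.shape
(7, 23, 3, 5)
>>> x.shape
(11, 7)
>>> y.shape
(7, 11, 7, 5)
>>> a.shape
(23, 3, 5)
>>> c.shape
(7, 11)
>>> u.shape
(7, 11)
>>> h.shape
(5, 7, 23, 3, 11)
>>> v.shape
(11, 7)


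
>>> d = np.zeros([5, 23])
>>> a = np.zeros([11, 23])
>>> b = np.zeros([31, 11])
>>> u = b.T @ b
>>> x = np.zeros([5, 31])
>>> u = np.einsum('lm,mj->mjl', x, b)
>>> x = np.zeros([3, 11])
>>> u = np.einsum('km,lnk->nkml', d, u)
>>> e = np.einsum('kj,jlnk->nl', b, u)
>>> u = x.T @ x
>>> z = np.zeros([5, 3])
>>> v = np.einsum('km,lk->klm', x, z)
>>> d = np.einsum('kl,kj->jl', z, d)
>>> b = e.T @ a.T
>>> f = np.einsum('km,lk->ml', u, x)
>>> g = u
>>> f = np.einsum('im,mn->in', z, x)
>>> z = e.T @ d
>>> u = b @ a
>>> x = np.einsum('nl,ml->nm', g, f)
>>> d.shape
(23, 3)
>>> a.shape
(11, 23)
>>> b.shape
(5, 11)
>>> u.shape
(5, 23)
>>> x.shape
(11, 5)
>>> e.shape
(23, 5)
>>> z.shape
(5, 3)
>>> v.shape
(3, 5, 11)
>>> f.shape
(5, 11)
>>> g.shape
(11, 11)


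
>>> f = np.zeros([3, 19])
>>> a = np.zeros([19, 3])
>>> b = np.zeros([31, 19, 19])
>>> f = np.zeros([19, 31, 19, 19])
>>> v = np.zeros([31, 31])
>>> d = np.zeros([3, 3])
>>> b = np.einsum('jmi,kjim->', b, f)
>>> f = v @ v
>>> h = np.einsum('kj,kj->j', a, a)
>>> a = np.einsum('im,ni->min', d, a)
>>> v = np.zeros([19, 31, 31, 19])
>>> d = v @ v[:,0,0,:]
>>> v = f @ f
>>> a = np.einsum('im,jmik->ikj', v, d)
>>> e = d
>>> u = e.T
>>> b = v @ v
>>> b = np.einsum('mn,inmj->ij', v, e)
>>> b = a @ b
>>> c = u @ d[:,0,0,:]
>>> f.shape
(31, 31)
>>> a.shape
(31, 19, 19)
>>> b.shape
(31, 19, 19)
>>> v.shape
(31, 31)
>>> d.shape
(19, 31, 31, 19)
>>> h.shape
(3,)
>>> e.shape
(19, 31, 31, 19)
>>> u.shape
(19, 31, 31, 19)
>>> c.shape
(19, 31, 31, 19)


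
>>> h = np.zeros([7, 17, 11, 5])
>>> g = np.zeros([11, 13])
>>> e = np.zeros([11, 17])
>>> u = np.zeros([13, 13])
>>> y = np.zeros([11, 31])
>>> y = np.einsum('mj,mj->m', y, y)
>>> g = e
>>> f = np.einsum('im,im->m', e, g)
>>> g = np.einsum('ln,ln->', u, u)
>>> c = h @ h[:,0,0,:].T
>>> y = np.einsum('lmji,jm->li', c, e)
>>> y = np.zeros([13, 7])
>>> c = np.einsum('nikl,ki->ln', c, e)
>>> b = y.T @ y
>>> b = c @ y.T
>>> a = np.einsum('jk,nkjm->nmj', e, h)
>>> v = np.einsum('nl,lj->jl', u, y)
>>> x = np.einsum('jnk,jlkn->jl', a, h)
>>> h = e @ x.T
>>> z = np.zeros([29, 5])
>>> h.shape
(11, 7)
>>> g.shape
()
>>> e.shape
(11, 17)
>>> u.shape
(13, 13)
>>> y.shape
(13, 7)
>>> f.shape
(17,)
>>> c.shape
(7, 7)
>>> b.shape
(7, 13)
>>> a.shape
(7, 5, 11)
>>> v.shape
(7, 13)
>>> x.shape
(7, 17)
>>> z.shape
(29, 5)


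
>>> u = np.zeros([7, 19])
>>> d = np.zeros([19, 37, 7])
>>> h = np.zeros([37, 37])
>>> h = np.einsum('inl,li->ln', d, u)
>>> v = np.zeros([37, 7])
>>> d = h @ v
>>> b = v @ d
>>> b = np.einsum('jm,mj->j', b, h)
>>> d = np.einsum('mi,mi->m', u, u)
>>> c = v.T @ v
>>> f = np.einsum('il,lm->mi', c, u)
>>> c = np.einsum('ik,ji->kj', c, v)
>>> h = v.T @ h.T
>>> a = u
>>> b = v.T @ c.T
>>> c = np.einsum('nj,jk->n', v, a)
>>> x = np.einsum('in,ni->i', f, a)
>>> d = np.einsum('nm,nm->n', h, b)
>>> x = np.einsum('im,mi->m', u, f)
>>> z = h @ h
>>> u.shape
(7, 19)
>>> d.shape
(7,)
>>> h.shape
(7, 7)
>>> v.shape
(37, 7)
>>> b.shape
(7, 7)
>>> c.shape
(37,)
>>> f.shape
(19, 7)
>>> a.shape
(7, 19)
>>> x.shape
(19,)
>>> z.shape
(7, 7)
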